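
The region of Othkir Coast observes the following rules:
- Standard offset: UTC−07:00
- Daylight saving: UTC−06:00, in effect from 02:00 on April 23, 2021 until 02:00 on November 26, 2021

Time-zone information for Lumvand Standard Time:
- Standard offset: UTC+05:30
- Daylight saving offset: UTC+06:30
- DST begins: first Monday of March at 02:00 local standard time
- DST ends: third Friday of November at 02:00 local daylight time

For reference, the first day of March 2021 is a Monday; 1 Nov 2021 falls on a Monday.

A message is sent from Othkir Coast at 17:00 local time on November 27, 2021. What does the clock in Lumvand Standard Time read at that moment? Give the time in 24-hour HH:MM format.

Daylight saving runs 23 April – 26 November; November 27, 2021 is outside that window, so Othkir Coast is on standard time at UTC−07:00.
17:00 Othkir Coast + 7h = 00:00 UTC (rolling into the next day, 28 November 2021).
1 March 2021 is a Monday, so the first Monday is March 1.
1 November 2021 is a Monday, so the first Friday is November 5 and the third is November 19.
At the standard offset (UTC+05:30), 00:00 UTC + 5h30m = 05:30 Lumvand Standard Time standard time.
The standard-time date in Lumvand Standard Time, November 28, 2021, is outside the daylight-saving period (1 March – 19 November), so Lumvand Standard Time is on standard time, UTC+05:30.
00:00 UTC + 5h30m = 05:30 Lumvand Standard Time.

05:30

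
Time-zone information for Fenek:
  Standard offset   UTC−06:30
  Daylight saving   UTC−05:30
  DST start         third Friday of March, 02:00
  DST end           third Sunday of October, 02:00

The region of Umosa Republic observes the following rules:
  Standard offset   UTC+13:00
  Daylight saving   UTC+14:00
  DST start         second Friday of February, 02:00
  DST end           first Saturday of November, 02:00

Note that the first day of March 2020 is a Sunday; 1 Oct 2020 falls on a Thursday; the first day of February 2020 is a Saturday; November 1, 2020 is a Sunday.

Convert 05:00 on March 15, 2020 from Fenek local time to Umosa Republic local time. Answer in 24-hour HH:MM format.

1 March 2020 is a Sunday, so the first Friday is March 6 and the third is March 20.
1 October 2020 is a Thursday, so the first Sunday is October 4 and the third is October 18.
March 15, 2020 is outside the daylight-saving period (20 March – 18 October), so Fenek is on standard time, UTC−06:30.
05:00 Fenek + 6h30m = 11:30 UTC.
1 February 2020 is a Saturday, so the first Friday is February 7 and the second is February 14.
1 November 2020 is a Sunday, so the first Saturday is November 7.
At the standard offset (UTC+13:00), 11:30 UTC + 13h = 00:30 Umosa Republic standard time (rolling into the next day, 16 March 2020).
The standard-time date in Umosa Republic, March 16, 2020, falls between 14 February and 7 November, so daylight saving is in effect and Umosa Republic is at UTC+14:00.
11:30 UTC + 14h = 01:30 Umosa Republic (rolling into the next day, 16 March 2020).

01:30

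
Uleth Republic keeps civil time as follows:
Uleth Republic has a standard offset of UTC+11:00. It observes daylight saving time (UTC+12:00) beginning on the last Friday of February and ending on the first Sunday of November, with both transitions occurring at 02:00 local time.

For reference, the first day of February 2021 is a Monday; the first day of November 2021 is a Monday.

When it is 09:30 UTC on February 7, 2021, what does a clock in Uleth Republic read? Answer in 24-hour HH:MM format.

20:30

1 February 2021 is a Monday, so Fridays fall on 5, 12, 19, 26; the last is February 26.
1 November 2021 is a Monday, so the first Sunday is November 7.
At the standard offset (UTC+11:00), 09:30 UTC + 11h = 20:30 Uleth Republic standard time.
The standard-time date in Uleth Republic, February 7, 2021, is outside the daylight-saving period (26 February – 7 November), so Uleth Republic is on standard time, UTC+11:00.
09:30 UTC + 11h = 20:30 local.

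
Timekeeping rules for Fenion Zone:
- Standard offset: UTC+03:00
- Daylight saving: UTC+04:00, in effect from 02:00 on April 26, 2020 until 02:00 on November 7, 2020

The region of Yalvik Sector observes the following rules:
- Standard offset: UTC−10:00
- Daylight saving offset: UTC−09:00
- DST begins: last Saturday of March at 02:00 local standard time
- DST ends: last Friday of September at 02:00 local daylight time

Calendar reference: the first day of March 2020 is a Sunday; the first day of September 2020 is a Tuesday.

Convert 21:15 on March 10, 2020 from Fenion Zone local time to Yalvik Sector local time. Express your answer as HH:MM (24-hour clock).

08:15

March 10, 2020 is outside the daylight-saving period (26 April – 7 November), so Fenion Zone is on standard time, UTC+03:00.
21:15 Fenion Zone − 3h = 18:15 UTC.
1 March 2020 is a Sunday, so Saturdays fall on 7, 14, 21, 28; the last is March 28.
1 September 2020 is a Tuesday, so Fridays fall on 4, 11, 18, 25; the last is September 25.
At the standard offset (UTC−10:00), 18:15 UTC − 10h = 08:15 Yalvik Sector standard time.
The standard-time date in Yalvik Sector, March 10, 2020, is outside the daylight-saving period (28 March – 25 September), so Yalvik Sector is on standard time, UTC−10:00.
18:15 UTC − 10h = 08:15 Yalvik Sector.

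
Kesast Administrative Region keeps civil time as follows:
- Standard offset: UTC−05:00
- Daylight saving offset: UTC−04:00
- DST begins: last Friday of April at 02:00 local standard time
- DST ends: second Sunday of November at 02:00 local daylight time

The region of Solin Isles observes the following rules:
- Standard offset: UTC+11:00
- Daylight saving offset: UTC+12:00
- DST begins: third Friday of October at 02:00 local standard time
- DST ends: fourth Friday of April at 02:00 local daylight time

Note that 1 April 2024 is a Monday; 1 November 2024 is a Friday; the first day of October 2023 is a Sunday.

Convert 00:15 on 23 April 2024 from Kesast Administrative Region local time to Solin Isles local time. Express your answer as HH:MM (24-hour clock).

17:15

1 April 2024 is a Monday, so Fridays fall on 5, 12, 19, 26; the last is April 26.
1 November 2024 is a Friday, so the first Sunday is November 3 and the second is November 10.
23 April 2024 is outside the daylight-saving period (26 April – 10 November), so Kesast Administrative Region is on standard time, UTC−05:00.
00:15 Kesast Administrative Region + 5h = 05:15 UTC.
1 October 2023 is a Sunday, so the first Friday is October 6 and the third is October 20.
1 April 2024 is a Monday, so the first Friday is April 5 and the fourth is April 26.
At the standard offset (UTC+11:00), 05:15 UTC + 11h = 16:15 Solin Isles standard time.
The standard-time date in Solin Isles, 23 April 2024, falls between 20 October 2023 and 26 April 2024, so daylight saving is in effect and Solin Isles is at UTC+12:00.
05:15 UTC + 12h = 17:15 Solin Isles.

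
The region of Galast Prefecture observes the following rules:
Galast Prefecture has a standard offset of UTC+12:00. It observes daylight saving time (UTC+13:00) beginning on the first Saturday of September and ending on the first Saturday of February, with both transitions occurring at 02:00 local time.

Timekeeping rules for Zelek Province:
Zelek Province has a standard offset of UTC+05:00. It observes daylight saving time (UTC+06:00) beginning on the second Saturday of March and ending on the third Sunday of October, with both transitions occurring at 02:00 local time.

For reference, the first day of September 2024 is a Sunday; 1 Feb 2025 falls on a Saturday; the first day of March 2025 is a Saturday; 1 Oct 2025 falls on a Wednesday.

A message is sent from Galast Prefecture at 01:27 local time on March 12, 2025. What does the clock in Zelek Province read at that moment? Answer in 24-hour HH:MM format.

1 September 2024 is a Sunday, so the first Saturday is September 7.
1 February 2025 is a Saturday, so the first Saturday is February 1.
Daylight saving runs 7 September 2024 – 1 February 2025; March 12, 2025 is outside that window, so Galast Prefecture is on standard time at UTC+12:00.
01:27 Galast Prefecture − 12h = 13:27 UTC (rolling into the previous day, 11 March 2025).
1 March 2025 is a Saturday, so the first Saturday is March 1 and the second is March 8.
1 October 2025 is a Wednesday, so the first Sunday is October 5 and the third is October 19.
At the standard offset (UTC+05:00), 13:27 UTC + 5h = 18:27 Zelek Province standard time.
Daylight saving runs 8 March – 19 October; the standard-time date in Zelek Province, March 11, 2025, is inside that window, so Zelek Province is at UTC+06:00.
13:27 UTC + 6h = 19:27 Zelek Province.

19:27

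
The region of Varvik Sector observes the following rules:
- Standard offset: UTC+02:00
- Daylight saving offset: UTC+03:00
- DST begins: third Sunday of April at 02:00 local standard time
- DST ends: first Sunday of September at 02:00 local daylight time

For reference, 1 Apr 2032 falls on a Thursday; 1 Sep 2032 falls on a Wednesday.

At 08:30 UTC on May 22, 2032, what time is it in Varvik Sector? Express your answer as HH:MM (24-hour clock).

11:30

1 April 2032 is a Thursday, so the first Sunday is April 4 and the third is April 18.
1 September 2032 is a Wednesday, so the first Sunday is September 5.
At the standard offset (UTC+02:00), 08:30 UTC + 2h = 10:30 Varvik Sector standard time.
Daylight saving runs 18 April – 5 September; the standard-time date in Varvik Sector, May 22, 2032, is inside that window, so Varvik Sector is at UTC+03:00.
08:30 UTC + 3h = 11:30 local.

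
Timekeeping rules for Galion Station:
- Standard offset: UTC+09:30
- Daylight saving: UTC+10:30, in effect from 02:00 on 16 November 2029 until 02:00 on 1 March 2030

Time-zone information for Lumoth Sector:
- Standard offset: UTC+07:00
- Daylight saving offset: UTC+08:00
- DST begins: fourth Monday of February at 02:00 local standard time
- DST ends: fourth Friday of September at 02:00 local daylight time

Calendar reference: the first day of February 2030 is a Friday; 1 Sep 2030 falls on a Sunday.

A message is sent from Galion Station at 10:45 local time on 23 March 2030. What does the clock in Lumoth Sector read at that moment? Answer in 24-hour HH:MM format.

09:15

Daylight saving runs 16 November 2029 – 1 March 2030; 23 March 2030 is outside that window, so Galion Station is on standard time at UTC+09:30.
10:45 Galion Station − 9h30m = 01:15 UTC.
1 February 2030 is a Friday, so the first Monday is February 4 and the fourth is February 25.
1 September 2030 is a Sunday, so the first Friday is September 6 and the fourth is September 27.
At the standard offset (UTC+07:00), 01:15 UTC + 7h = 08:15 Lumoth Sector standard time.
Daylight saving runs 25 February – 27 September; the standard-time date in Lumoth Sector, 23 March 2030, is inside that window, so Lumoth Sector is at UTC+08:00.
01:15 UTC + 8h = 09:15 Lumoth Sector.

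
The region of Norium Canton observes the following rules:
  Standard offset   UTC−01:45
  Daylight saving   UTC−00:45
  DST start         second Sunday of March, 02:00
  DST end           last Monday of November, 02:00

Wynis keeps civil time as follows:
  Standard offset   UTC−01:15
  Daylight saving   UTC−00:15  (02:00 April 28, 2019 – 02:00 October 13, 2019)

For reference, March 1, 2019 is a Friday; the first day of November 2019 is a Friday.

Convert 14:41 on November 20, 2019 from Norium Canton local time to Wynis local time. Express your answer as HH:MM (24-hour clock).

14:11

1 March 2019 is a Friday, so the first Sunday is March 3 and the second is March 10.
1 November 2019 is a Friday, so Mondays fall on 4, 11, 18, 25; the last is November 25.
November 20, 2019 lies within the daylight-saving period (10 March – 25 November), so Norium Canton is on daylight time, UTC−00:45.
14:41 Norium Canton + 0h45m = 15:26 UTC.
At the standard offset (UTC−01:15), 15:26 UTC − 1h15m = 14:11 Wynis standard time.
The standard-time date in Wynis, November 20, 2019, is outside the daylight-saving period (28 April – 13 October), so Wynis is on standard time, UTC−01:15.
15:26 UTC − 1h15m = 14:11 Wynis.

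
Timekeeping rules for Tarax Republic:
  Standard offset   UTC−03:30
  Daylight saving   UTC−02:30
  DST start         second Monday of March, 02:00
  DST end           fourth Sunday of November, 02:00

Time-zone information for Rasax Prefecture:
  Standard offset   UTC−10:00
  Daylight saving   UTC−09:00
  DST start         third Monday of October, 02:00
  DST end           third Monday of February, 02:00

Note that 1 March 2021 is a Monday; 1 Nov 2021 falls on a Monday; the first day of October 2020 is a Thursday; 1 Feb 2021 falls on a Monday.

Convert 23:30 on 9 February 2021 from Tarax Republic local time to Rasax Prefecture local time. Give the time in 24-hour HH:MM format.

18:00

1 March 2021 is a Monday, so the first Monday is March 1 and the second is March 8.
1 November 2021 is a Monday, so the first Sunday is November 7 and the fourth is November 28.
9 February 2021 does not fall between 8 March and 28 November, so daylight saving is not in effect and Tarax Republic is at UTC−03:30.
23:30 Tarax Republic + 3h30m = 03:00 UTC (rolling into the next day, 10 February 2021).
1 October 2020 is a Thursday, so the first Monday is October 5 and the third is October 19.
1 February 2021 is a Monday, so the first Monday is February 1 and the third is February 15.
At the standard offset (UTC−10:00), 03:00 UTC − 10h = 17:00 Rasax Prefecture standard time (rolling into the previous day, 9 February 2021).
Daylight saving runs 19 October 2020 – 15 February 2021; the standard-time date in Rasax Prefecture, 9 February 2021, is inside that window, so Rasax Prefecture is at UTC−09:00.
03:00 UTC − 9h = 18:00 Rasax Prefecture (rolling into the previous day, 9 February 2021).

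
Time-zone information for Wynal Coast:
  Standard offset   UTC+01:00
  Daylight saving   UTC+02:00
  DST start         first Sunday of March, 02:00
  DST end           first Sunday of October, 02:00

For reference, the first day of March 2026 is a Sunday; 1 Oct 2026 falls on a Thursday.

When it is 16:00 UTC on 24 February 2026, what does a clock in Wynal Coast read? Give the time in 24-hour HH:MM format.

17:00

1 March 2026 is a Sunday, so the first Sunday is March 1.
1 October 2026 is a Thursday, so the first Sunday is October 4.
At the standard offset (UTC+01:00), 16:00 UTC + 1h = 17:00 Wynal Coast standard time.
The standard-time date in Wynal Coast, 24 February 2026, does not fall between 1 March and 4 October, so daylight saving is not in effect and Wynal Coast is at UTC+01:00.
16:00 UTC + 1h = 17:00 local.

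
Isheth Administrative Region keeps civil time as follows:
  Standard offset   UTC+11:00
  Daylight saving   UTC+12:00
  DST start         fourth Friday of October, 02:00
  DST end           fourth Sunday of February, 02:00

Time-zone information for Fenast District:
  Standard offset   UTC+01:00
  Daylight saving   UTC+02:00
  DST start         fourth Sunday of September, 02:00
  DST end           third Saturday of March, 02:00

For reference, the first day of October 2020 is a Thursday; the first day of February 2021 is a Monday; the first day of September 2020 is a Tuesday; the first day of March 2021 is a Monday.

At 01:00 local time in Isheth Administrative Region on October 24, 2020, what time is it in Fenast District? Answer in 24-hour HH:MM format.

1 October 2020 is a Thursday, so the first Friday is October 2 and the fourth is October 23.
1 February 2021 is a Monday, so the first Sunday is February 7 and the fourth is February 28.
October 24, 2020 falls between 23 October 2020 and 28 February 2021, so daylight saving is in effect and Isheth Administrative Region is at UTC+12:00.
01:00 Isheth Administrative Region − 12h = 13:00 UTC (rolling into the previous day, 23 October 2020).
1 September 2020 is a Tuesday, so the first Sunday is September 6 and the fourth is September 27.
1 March 2021 is a Monday, so the first Saturday is March 6 and the third is March 20.
At the standard offset (UTC+01:00), 13:00 UTC + 1h = 14:00 Fenast District standard time.
Daylight saving runs 27 September 2020 – 20 March 2021; the standard-time date in Fenast District, October 23, 2020, is inside that window, so Fenast District is at UTC+02:00.
13:00 UTC + 2h = 15:00 Fenast District.

15:00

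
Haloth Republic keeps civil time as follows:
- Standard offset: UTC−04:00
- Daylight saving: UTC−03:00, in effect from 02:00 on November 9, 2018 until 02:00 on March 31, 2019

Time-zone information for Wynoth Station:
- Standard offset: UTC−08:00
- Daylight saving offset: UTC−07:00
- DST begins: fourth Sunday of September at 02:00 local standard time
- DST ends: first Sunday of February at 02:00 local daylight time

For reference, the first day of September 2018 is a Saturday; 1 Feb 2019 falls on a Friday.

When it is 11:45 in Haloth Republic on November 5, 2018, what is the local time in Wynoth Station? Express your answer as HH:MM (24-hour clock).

November 5, 2018 does not fall between 9 November 2018 and 31 March 2019, so daylight saving is not in effect and Haloth Republic is at UTC−04:00.
11:45 Haloth Republic + 4h = 15:45 UTC.
1 September 2018 is a Saturday, so the first Sunday is September 2 and the fourth is September 23.
1 February 2019 is a Friday, so the first Sunday is February 3.
At the standard offset (UTC−08:00), 15:45 UTC − 8h = 07:45 Wynoth Station standard time.
The standard-time date in Wynoth Station, November 5, 2018, falls between 23 September 2018 and 3 February 2019, so daylight saving is in effect and Wynoth Station is at UTC−07:00.
15:45 UTC − 7h = 08:45 Wynoth Station.

08:45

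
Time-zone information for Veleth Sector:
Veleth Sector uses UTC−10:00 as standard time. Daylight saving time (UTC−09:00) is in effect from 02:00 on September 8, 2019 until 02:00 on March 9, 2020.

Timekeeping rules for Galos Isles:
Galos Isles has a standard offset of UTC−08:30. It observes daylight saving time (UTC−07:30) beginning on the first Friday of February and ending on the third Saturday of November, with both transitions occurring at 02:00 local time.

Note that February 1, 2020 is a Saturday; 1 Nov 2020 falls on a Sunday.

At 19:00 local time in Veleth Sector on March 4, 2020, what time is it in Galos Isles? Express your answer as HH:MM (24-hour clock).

20:30

March 4, 2020 lies within the daylight-saving period (8 September 2019 – 9 March 2020), so Veleth Sector is on daylight time, UTC−09:00.
19:00 Veleth Sector + 9h = 04:00 UTC (rolling into the next day, 5 March 2020).
1 February 2020 is a Saturday, so the first Friday is February 7.
1 November 2020 is a Sunday, so the first Saturday is November 7 and the third is November 21.
At the standard offset (UTC−08:30), 04:00 UTC − 8h30m = 19:30 Galos Isles standard time (rolling into the previous day, 4 March 2020).
The standard-time date in Galos Isles, March 4, 2020, falls between 7 February and 21 November, so daylight saving is in effect and Galos Isles is at UTC−07:30.
04:00 UTC − 7h30m = 20:30 Galos Isles (rolling into the previous day, 4 March 2020).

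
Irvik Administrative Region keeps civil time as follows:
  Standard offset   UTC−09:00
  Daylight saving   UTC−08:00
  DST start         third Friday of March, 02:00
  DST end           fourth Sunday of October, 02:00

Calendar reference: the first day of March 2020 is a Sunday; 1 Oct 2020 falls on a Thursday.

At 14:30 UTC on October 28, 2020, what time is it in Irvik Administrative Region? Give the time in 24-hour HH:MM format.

05:30

1 March 2020 is a Sunday, so the first Friday is March 6 and the third is March 20.
1 October 2020 is a Thursday, so the first Sunday is October 4 and the fourth is October 25.
At the standard offset (UTC−09:00), 14:30 UTC − 9h = 05:30 Irvik Administrative Region standard time.
Daylight saving runs 20 March – 25 October; the standard-time date in Irvik Administrative Region, October 28, 2020, is outside that window, so Irvik Administrative Region is on standard time at UTC−09:00.
14:30 UTC − 9h = 05:30 local.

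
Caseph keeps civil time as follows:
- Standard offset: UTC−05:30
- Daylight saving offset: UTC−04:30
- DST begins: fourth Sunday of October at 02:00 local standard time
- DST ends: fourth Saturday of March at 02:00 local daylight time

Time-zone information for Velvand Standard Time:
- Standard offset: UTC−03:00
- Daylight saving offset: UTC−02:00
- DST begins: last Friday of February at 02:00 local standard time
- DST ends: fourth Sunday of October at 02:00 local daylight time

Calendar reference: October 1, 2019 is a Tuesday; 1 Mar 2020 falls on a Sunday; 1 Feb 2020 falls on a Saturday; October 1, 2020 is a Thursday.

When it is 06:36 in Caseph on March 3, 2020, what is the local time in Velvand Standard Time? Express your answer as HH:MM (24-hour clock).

1 October 2019 is a Tuesday, so the first Sunday is October 6 and the fourth is October 27.
1 March 2020 is a Sunday, so the first Saturday is March 7 and the fourth is March 28.
Daylight saving runs 27 October 2019 – 28 March 2020; March 3, 2020 is inside that window, so Caseph is at UTC−04:30.
06:36 Caseph + 4h30m = 11:06 UTC.
1 February 2020 is a Saturday, so Fridays fall on 7, 14, 21, 28; the last is February 28.
1 October 2020 is a Thursday, so the first Sunday is October 4 and the fourth is October 25.
At the standard offset (UTC−03:00), 11:06 UTC − 3h = 08:06 Velvand Standard Time standard time.
The standard-time date in Velvand Standard Time, March 3, 2020, lies within the daylight-saving period (28 February – 25 October), so Velvand Standard Time is on daylight time, UTC−02:00.
11:06 UTC − 2h = 09:06 Velvand Standard Time.

09:06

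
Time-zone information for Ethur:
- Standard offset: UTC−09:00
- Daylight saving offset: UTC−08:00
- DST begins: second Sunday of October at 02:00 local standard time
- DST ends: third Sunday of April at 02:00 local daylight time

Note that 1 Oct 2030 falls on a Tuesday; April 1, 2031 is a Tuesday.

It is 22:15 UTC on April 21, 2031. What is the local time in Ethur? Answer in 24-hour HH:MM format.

13:15

1 October 2030 is a Tuesday, so the first Sunday is October 6 and the second is October 13.
1 April 2031 is a Tuesday, so the first Sunday is April 6 and the third is April 20.
At the standard offset (UTC−09:00), 22:15 UTC − 9h = 13:15 Ethur standard time.
Daylight saving runs 13 October 2030 – 20 April 2031; the standard-time date in Ethur, April 21, 2031, is outside that window, so Ethur is on standard time at UTC−09:00.
22:15 UTC − 9h = 13:15 local.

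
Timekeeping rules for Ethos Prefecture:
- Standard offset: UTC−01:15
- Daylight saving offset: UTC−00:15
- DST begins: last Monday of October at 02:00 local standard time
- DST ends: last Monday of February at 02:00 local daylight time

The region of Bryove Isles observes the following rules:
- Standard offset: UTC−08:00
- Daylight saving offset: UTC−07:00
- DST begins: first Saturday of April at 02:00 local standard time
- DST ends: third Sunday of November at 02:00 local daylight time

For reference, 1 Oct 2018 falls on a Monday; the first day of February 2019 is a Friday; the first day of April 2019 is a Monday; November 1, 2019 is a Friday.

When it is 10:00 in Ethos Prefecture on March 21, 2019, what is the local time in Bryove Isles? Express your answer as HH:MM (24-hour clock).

1 October 2018 is a Monday, so Mondays fall on 1, 8, 15, 22, 29; the last is October 29.
1 February 2019 is a Friday, so Mondays fall on 4, 11, 18, 25; the last is February 25.
Daylight saving runs 29 October 2018 – 25 February 2019; March 21, 2019 is outside that window, so Ethos Prefecture is on standard time at UTC−01:15.
10:00 Ethos Prefecture + 1h15m = 11:15 UTC.
1 April 2019 is a Monday, so the first Saturday is April 6.
1 November 2019 is a Friday, so the first Sunday is November 3 and the third is November 17.
At the standard offset (UTC−08:00), 11:15 UTC − 8h = 03:15 Bryove Isles standard time.
Daylight saving runs 6 April – 17 November; the standard-time date in Bryove Isles, March 21, 2019, is outside that window, so Bryove Isles is on standard time at UTC−08:00.
11:15 UTC − 8h = 03:15 Bryove Isles.

03:15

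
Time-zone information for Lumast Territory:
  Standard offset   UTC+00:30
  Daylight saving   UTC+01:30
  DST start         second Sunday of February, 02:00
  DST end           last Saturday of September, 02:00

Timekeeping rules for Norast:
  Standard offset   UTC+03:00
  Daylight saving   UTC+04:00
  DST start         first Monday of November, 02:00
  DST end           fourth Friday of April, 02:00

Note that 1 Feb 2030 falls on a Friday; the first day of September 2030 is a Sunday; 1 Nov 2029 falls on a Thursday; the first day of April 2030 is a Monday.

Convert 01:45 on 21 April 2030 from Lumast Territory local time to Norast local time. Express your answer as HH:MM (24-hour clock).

04:15

1 February 2030 is a Friday, so the first Sunday is February 3 and the second is February 10.
1 September 2030 is a Sunday, so Saturdays fall on 7, 14, 21, 28; the last is September 28.
21 April 2030 falls between 10 February and 28 September, so daylight saving is in effect and Lumast Territory is at UTC+01:30.
01:45 Lumast Territory − 1h30m = 00:15 UTC.
1 November 2029 is a Thursday, so the first Monday is November 5.
1 April 2030 is a Monday, so the first Friday is April 5 and the fourth is April 26.
At the standard offset (UTC+03:00), 00:15 UTC + 3h = 03:15 Norast standard time.
Daylight saving runs 5 November 2029 – 26 April 2030; the standard-time date in Norast, 21 April 2030, is inside that window, so Norast is at UTC+04:00.
00:15 UTC + 4h = 04:15 Norast.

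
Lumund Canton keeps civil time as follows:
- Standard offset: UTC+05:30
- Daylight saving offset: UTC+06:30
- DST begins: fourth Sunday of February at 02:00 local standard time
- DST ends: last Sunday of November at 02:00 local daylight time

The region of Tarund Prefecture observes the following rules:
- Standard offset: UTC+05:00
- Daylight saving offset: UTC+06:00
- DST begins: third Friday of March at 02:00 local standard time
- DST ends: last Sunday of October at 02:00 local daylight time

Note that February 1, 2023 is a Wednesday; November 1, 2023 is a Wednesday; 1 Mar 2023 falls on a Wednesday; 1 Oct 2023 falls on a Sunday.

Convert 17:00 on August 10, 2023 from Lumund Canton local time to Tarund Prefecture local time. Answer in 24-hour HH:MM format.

16:30

1 February 2023 is a Wednesday, so the first Sunday is February 5 and the fourth is February 26.
1 November 2023 is a Wednesday, so Sundays fall on 5, 12, 19, 26; the last is November 26.
August 10, 2023 lies within the daylight-saving period (26 February – 26 November), so Lumund Canton is on daylight time, UTC+06:30.
17:00 Lumund Canton − 6h30m = 10:30 UTC.
1 March 2023 is a Wednesday, so the first Friday is March 3 and the third is March 17.
1 October 2023 is a Sunday, so Sundays fall on 1, 8, 15, 22, 29; the last is October 29.
At the standard offset (UTC+05:00), 10:30 UTC + 5h = 15:30 Tarund Prefecture standard time.
The standard-time date in Tarund Prefecture, August 10, 2023, lies within the daylight-saving period (17 March – 29 October), so Tarund Prefecture is on daylight time, UTC+06:00.
10:30 UTC + 6h = 16:30 Tarund Prefecture.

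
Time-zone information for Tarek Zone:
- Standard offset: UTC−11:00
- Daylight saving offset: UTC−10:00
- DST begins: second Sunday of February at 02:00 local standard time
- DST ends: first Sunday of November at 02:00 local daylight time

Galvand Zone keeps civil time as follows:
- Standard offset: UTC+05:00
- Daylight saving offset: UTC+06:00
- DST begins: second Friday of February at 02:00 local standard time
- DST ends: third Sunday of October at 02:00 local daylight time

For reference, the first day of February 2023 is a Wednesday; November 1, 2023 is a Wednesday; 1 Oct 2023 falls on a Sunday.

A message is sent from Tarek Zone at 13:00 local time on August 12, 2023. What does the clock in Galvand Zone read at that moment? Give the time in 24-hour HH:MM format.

05:00

1 February 2023 is a Wednesday, so the first Sunday is February 5 and the second is February 12.
1 November 2023 is a Wednesday, so the first Sunday is November 5.
Daylight saving runs 12 February – 5 November; August 12, 2023 is inside that window, so Tarek Zone is at UTC−10:00.
13:00 Tarek Zone + 10h = 23:00 UTC.
1 February 2023 is a Wednesday, so the first Friday is February 3 and the second is February 10.
1 October 2023 is a Sunday, so the first Sunday is October 1 and the third is October 15.
At the standard offset (UTC+05:00), 23:00 UTC + 5h = 04:00 Galvand Zone standard time (rolling into the next day, 13 August 2023).
The standard-time date in Galvand Zone, August 13, 2023, lies within the daylight-saving period (10 February – 15 October), so Galvand Zone is on daylight time, UTC+06:00.
23:00 UTC + 6h = 05:00 Galvand Zone (rolling into the next day, 13 August 2023).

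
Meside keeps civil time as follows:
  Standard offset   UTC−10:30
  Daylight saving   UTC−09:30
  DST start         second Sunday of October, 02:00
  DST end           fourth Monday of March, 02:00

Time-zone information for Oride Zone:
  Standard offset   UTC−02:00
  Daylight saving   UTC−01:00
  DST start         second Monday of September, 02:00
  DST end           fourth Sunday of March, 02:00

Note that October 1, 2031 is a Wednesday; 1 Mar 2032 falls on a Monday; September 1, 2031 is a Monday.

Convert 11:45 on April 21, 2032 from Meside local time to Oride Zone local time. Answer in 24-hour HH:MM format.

1 October 2031 is a Wednesday, so the first Sunday is October 5 and the second is October 12.
1 March 2032 is a Monday, so the first Monday is March 1 and the fourth is March 22.
April 21, 2032 is outside the daylight-saving period (12 October 2031 – 22 March 2032), so Meside is on standard time, UTC−10:30.
11:45 Meside + 10h30m = 22:15 UTC.
1 September 2031 is a Monday, so the first Monday is September 1 and the second is September 8.
1 March 2032 is a Monday, so the first Sunday is March 7 and the fourth is March 28.
At the standard offset (UTC−02:00), 22:15 UTC − 2h = 20:15 Oride Zone standard time.
Daylight saving runs 8 September 2031 – 28 March 2032; the standard-time date in Oride Zone, April 21, 2032, is outside that window, so Oride Zone is on standard time at UTC−02:00.
22:15 UTC − 2h = 20:15 Oride Zone.

20:15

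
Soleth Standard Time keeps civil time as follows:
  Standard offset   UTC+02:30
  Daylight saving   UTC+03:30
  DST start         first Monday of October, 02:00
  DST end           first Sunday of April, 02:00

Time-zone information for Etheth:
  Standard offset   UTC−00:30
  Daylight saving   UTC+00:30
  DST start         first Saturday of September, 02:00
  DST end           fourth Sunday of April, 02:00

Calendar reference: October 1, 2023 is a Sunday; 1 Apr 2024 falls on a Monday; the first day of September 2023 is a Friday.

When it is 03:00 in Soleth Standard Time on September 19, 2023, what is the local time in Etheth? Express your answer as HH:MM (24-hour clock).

1 October 2023 is a Sunday, so the first Monday is October 2.
1 April 2024 is a Monday, so the first Sunday is April 7.
Daylight saving runs 2 October 2023 – 7 April 2024; September 19, 2023 is outside that window, so Soleth Standard Time is on standard time at UTC+02:30.
03:00 Soleth Standard Time − 2h30m = 00:30 UTC.
1 September 2023 is a Friday, so the first Saturday is September 2.
1 April 2024 is a Monday, so the first Sunday is April 7 and the fourth is April 28.
At the standard offset (UTC−00:30), 00:30 UTC − 0h30m = 00:00 Etheth standard time.
The standard-time date in Etheth, September 19, 2023, falls between 2 September 2023 and 28 April 2024, so daylight saving is in effect and Etheth is at UTC+00:30.
00:30 UTC + 0h30m = 01:00 Etheth.

01:00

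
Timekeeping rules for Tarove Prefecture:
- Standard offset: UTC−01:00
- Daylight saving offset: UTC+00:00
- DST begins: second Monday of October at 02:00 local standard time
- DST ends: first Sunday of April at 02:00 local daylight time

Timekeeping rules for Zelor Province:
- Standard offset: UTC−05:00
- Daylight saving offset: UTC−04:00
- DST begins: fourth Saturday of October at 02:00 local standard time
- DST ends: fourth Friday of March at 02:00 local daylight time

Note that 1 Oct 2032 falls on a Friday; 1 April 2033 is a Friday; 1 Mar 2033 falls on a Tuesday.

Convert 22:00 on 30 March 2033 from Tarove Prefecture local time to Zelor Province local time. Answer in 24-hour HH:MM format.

1 October 2032 is a Friday, so the first Monday is October 4 and the second is October 11.
1 April 2033 is a Friday, so the first Sunday is April 3.
30 March 2033 lies within the daylight-saving period (11 October 2032 – 3 April 2033), so Tarove Prefecture is on daylight time, UTC+00:00.
22:00 Tarove Prefecture − 0h = 22:00 UTC.
1 October 2032 is a Friday, so the first Saturday is October 2 and the fourth is October 23.
1 March 2033 is a Tuesday, so the first Friday is March 4 and the fourth is March 25.
At the standard offset (UTC−05:00), 22:00 UTC − 5h = 17:00 Zelor Province standard time.
The standard-time date in Zelor Province, 30 March 2033, is outside the daylight-saving period (23 October 2032 – 25 March 2033), so Zelor Province is on standard time, UTC−05:00.
22:00 UTC − 5h = 17:00 Zelor Province.

17:00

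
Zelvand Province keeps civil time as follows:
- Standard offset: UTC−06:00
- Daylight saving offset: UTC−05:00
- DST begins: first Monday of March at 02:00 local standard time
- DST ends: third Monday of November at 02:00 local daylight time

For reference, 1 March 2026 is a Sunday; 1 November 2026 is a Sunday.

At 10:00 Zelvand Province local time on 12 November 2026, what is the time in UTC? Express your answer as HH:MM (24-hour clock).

1 March 2026 is a Sunday, so the first Monday is March 2.
1 November 2026 is a Sunday, so the first Monday is November 2 and the third is November 16.
12 November 2026 falls between 2 March and 16 November, so daylight saving is in effect and Zelvand Province is at UTC−05:00.
10:00 local + 5h = 15:00 UTC.

15:00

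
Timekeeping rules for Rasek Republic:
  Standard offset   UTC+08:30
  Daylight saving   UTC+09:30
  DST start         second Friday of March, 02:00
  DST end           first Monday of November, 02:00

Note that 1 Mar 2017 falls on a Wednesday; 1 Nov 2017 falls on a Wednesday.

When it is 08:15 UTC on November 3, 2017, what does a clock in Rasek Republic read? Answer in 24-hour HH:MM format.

1 March 2017 is a Wednesday, so the first Friday is March 3 and the second is March 10.
1 November 2017 is a Wednesday, so the first Monday is November 6.
At the standard offset (UTC+08:30), 08:15 UTC + 8h30m = 16:45 Rasek Republic standard time.
The standard-time date in Rasek Republic, November 3, 2017, lies within the daylight-saving period (10 March – 6 November), so Rasek Republic is on daylight time, UTC+09:30.
08:15 UTC + 9h30m = 17:45 local.

17:45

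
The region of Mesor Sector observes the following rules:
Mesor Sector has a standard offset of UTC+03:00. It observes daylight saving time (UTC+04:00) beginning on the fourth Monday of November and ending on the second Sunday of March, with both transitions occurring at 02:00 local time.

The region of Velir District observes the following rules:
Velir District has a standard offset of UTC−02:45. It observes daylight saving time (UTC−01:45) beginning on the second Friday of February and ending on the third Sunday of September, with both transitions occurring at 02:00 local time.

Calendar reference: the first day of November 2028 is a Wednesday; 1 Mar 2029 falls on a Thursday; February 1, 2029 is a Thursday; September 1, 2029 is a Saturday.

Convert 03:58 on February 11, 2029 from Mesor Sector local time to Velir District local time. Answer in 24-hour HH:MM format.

22:13

1 November 2028 is a Wednesday, so the first Monday is November 6 and the fourth is November 27.
1 March 2029 is a Thursday, so the first Sunday is March 4 and the second is March 11.
Daylight saving runs 27 November 2028 – 11 March 2029; February 11, 2029 is inside that window, so Mesor Sector is at UTC+04:00.
03:58 Mesor Sector − 4h = 23:58 UTC (rolling into the previous day, 10 February 2029).
1 February 2029 is a Thursday, so the first Friday is February 2 and the second is February 9.
1 September 2029 is a Saturday, so the first Sunday is September 2 and the third is September 16.
At the standard offset (UTC−02:45), 23:58 UTC − 2h45m = 21:13 Velir District standard time.
The standard-time date in Velir District, February 10, 2029, lies within the daylight-saving period (9 February – 16 September), so Velir District is on daylight time, UTC−01:45.
23:58 UTC − 1h45m = 22:13 Velir District.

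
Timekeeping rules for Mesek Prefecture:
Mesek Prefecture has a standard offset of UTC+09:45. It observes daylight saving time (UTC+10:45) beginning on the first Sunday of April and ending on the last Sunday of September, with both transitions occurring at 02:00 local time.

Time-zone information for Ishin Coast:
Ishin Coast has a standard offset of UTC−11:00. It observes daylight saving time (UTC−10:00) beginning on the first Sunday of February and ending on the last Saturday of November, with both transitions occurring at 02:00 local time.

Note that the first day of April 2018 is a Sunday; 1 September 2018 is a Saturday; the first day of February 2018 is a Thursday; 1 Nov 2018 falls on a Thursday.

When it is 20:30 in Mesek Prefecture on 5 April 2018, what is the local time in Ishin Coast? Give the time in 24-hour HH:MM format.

1 April 2018 is a Sunday, so the first Sunday is April 1.
1 September 2018 is a Saturday, so Sundays fall on 2, 9, 16, 23, 30; the last is September 30.
5 April 2018 lies within the daylight-saving period (1 April – 30 September), so Mesek Prefecture is on daylight time, UTC+10:45.
20:30 Mesek Prefecture − 10h45m = 09:45 UTC.
1 February 2018 is a Thursday, so the first Sunday is February 4.
1 November 2018 is a Thursday, so Saturdays fall on 3, 10, 17, 24; the last is November 24.
At the standard offset (UTC−11:00), 09:45 UTC − 11h = 22:45 Ishin Coast standard time (rolling into the previous day, 4 April 2018).
The standard-time date in Ishin Coast, 4 April 2018, lies within the daylight-saving period (4 February – 24 November), so Ishin Coast is on daylight time, UTC−10:00.
09:45 UTC − 10h = 23:45 Ishin Coast (rolling into the previous day, 4 April 2018).

23:45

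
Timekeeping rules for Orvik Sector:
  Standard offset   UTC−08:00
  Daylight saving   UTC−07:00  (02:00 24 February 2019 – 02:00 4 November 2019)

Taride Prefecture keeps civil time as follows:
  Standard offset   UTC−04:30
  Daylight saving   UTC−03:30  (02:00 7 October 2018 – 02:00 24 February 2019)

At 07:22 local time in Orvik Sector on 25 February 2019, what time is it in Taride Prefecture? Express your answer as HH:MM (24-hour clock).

25 February 2019 lies within the daylight-saving period (24 February – 4 November), so Orvik Sector is on daylight time, UTC−07:00.
07:22 Orvik Sector + 7h = 14:22 UTC.
At the standard offset (UTC−04:30), 14:22 UTC − 4h30m = 09:52 Taride Prefecture standard time.
The standard-time date in Taride Prefecture, 25 February 2019, is outside the daylight-saving period (7 October 2018 – 24 February 2019), so Taride Prefecture is on standard time, UTC−04:30.
14:22 UTC − 4h30m = 09:52 Taride Prefecture.

09:52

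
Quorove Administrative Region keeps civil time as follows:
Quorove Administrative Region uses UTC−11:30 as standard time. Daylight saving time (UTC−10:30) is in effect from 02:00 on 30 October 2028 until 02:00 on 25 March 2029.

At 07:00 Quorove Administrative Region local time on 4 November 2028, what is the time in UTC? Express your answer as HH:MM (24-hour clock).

17:30

4 November 2028 falls between 30 October 2028 and 25 March 2029, so daylight saving is in effect and Quorove Administrative Region is at UTC−10:30.
07:00 local + 10h30m = 17:30 UTC.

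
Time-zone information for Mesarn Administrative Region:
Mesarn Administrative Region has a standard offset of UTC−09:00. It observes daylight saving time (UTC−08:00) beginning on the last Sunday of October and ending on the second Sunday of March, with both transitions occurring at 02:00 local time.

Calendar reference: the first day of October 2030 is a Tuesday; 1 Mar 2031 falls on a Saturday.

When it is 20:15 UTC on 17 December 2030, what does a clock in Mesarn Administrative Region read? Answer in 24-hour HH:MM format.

12:15

1 October 2030 is a Tuesday, so Sundays fall on 6, 13, 20, 27; the last is October 27.
1 March 2031 is a Saturday, so the first Sunday is March 2 and the second is March 9.
At the standard offset (UTC−09:00), 20:15 UTC − 9h = 11:15 Mesarn Administrative Region standard time.
The standard-time date in Mesarn Administrative Region, 17 December 2030, falls between 27 October 2030 and 9 March 2031, so daylight saving is in effect and Mesarn Administrative Region is at UTC−08:00.
20:15 UTC − 8h = 12:15 local.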